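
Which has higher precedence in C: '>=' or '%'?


'%' is multiplicative (level 10); '>=' is relational (level 7)
Higher level binds tighter
'%' has higher precedence than '>='


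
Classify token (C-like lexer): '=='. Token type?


Pattern: operator symbol
Type: OPERATOR


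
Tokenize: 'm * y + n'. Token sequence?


Scan left to right, longest-match per lexeme
Tokens: ID(m), OP(*), ID(y), OP(+), ID(n)


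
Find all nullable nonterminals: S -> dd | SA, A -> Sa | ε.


A nonterminal is nullable iff some alternative derives ε (directly, or every symbol in it is nullable)
Nullable: {A}


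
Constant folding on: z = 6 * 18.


6 * 18 = 108 at compile time
Optimized: z = 108


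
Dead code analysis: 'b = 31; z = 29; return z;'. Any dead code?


b is assigned but never read
Dead: 'b = 31'


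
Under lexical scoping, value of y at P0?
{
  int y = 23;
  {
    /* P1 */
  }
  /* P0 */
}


y declared in the same block as P0
y = 23


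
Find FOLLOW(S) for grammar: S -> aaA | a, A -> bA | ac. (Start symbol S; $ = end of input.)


$ ∈ FOLLOW(S). For each A -> αBβ: add FIRST(β)\{ε} to FOLLOW(B); if β nullable, add FOLLOW(A).
FOLLOW(S) = {$}


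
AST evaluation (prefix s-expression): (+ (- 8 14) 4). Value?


Evaluate inner: (- 8 14) = -6
Evaluate root: (+ -6 4) = -2
Result: -2


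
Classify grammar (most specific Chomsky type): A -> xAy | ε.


Single nonterminal LHS, but x^n y^n is not regular
Classification: Type 2 (Context-Free)


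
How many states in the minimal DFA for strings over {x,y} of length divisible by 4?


Track length mod 4: states 0..3, accept at 0
Minimal DFA: 4 states


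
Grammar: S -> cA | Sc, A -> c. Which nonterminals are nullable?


A nonterminal is nullable iff some alternative derives ε (directly, or every symbol in it is nullable)
Nullable: {}


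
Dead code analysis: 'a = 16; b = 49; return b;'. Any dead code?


a is assigned but never read
Dead: 'a = 16'


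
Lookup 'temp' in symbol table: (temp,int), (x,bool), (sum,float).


Lookup 'temp' → type int


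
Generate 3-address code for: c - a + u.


Break into single-operator statements:
t1 = c - a
t2 = t1 + u


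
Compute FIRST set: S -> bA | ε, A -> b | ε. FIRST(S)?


Per alternative of S: FIRST(bA) = {b}; FIRST(ε) = {ε}
FIRST(S) = {b, ε}


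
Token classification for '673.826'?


Pattern: digits with a decimal point
Type: FLOAT_LITERAL


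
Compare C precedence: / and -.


'/' is multiplicative (level 10); '-' is additive (level 9)
Higher level binds tighter
'/' has higher precedence than '-'


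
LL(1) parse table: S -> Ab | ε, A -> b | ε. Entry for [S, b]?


For [S, b]: 'b' ∈ FIRST(Ab)
Entry: S -> Ab


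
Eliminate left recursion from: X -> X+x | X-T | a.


Left-recursive alternatives: X+x, X-T; non-recursive: a
Introduce X': X -> aX', X' -> +xX' | -TX' | ε


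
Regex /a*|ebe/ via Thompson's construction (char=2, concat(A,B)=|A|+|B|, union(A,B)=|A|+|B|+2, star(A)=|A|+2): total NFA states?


Syntax tree has 4 char leaf(s), 1 union(s), 1 star(s)
chars contribute 4×2 = 8; each union adds +2; each star adds +2
Total: 8 + 2 + 2 = 12 states


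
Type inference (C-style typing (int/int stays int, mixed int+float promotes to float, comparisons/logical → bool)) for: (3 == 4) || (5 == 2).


Operand types: bool || bool
Rule: logical operators take bool operands and yield bool
Result type: bool


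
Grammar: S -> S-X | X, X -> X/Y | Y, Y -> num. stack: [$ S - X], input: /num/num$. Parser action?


'/' can extend X; shift to build X -> X/Y
Action: shift


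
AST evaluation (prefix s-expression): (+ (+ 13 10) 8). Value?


Evaluate inner: (+ 13 10) = 23
Evaluate root: (+ 23 8) = 31
Result: 31


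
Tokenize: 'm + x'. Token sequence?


Scan left to right, longest-match per lexeme
Tokens: ID(m), OP(+), ID(x)


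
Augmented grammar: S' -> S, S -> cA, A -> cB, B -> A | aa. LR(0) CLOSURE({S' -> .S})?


Start: S' -> .S
For each item with dot before a nonterminal B, add B -> .γ for every B-production
Closure: [S' -> .S, S -> .cA]


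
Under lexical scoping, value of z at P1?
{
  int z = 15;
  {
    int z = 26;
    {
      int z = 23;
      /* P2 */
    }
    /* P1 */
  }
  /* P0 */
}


z declared in the same block as P1
z = 26


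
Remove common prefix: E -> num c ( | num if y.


Common prefix: 'num'
Factored: E -> num E', E' -> c ( | if y


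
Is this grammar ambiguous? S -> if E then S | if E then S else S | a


dangling else: 'if E then if E then a else a' parses two ways
Ambiguous


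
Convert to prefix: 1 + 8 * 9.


'*' binds tighter: tree is (+ 1 (* 8 9))
Prefix: + 1 * 8 9


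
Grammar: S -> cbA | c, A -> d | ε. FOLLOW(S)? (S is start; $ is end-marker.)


$ ∈ FOLLOW(S). For each A -> αBβ: add FIRST(β)\{ε} to FOLLOW(B); if β nullable, add FOLLOW(A).
FOLLOW(S) = {$}


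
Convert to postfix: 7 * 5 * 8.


Left to right (same or higher precedence on left)
Postfix: 7 5 * 8 *


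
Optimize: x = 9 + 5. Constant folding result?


9 + 5 = 14 at compile time
Optimized: x = 14


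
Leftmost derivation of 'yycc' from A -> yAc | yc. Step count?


Derivation: A => yAc => yycc
Steps: 2


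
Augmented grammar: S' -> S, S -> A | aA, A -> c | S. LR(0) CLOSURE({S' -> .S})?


Start: S' -> .S
For each item with dot before a nonterminal B, add B -> .γ for every B-production
Closure: [S' -> .S, S -> .A, S -> .aA, A -> .c, A -> .S]


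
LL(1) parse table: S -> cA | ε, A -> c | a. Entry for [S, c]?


For [S, c]: 'c' ∈ FIRST(cA)
Entry: S -> cA


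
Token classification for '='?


Pattern: operator symbol
Type: OPERATOR


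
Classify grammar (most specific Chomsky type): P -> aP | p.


Right-linear: every RHS is a terminal or a terminal followed by one nonterminal
Classification: Type 3 (Regular)


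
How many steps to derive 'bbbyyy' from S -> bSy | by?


Derivation: S => bSy => bbSyy => bbbyyy
Steps: 3


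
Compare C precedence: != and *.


'*' is multiplicative (level 10); '!=' is equality (level 6)
Higher level binds tighter
'*' has higher precedence than '!='


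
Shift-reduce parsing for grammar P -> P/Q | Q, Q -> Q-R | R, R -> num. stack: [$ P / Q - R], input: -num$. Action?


handle 'Q-R' on top
Action: reduce (Q -> Q-R)


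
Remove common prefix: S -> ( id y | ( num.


Common prefix: '('
Factored: S -> ( S', S' -> id y | num


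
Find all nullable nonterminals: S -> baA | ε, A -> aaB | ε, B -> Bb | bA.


A nonterminal is nullable iff some alternative derives ε (directly, or every symbol in it is nullable)
Nullable: {A, S}


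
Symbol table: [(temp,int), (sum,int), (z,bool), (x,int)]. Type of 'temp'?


Lookup 'temp' → type int


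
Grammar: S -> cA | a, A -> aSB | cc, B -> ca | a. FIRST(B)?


Per alternative of B: FIRST(ca) = {c}; FIRST(a) = {a}
FIRST(B) = {a, c}


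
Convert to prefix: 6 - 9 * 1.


'*' binds tighter: tree is (- 6 (* 9 1))
Prefix: - 6 * 9 1


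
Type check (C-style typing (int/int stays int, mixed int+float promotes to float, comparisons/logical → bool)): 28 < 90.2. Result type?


Operand types: int < float
Rule: comparison yields bool
Result type: bool


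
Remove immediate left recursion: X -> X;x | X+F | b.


Left-recursive alternatives: X;x, X+F; non-recursive: b
Introduce X': X -> bX', X' -> ;xX' | +FX' | ε


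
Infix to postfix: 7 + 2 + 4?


Left to right (same or higher precedence on left)
Postfix: 7 2 + 4 +


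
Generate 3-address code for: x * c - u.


Break into single-operator statements:
t1 = x * c
t2 = t1 - u


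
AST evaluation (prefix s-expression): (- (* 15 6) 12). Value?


Evaluate inner: (* 15 6) = 90
Evaluate root: (- 90 12) = 78
Result: 78


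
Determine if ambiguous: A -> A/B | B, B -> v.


precedence layered via separate nonterminal B: deterministic
Unambiguous


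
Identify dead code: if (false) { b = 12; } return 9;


condition is constant false, so the whole block is unreachable
Dead: 'if (false) { b = 12; }'


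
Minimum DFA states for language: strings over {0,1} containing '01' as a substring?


KMP-style automaton: 2 progress states + 1 absorbing accept = 3
Minimal DFA: 3 states


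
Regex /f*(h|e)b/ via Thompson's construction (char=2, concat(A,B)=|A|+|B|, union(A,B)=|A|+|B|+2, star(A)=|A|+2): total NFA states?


Syntax tree has 4 char leaf(s), 1 union(s), 1 star(s)
chars contribute 4×2 = 8; each union adds +2; each star adds +2
Total: 8 + 2 + 2 = 12 states


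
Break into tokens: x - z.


Scan left to right, longest-match per lexeme
Tokens: ID(x), OP(-), ID(z)


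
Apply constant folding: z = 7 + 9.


7 + 9 = 16 at compile time
Optimized: z = 16


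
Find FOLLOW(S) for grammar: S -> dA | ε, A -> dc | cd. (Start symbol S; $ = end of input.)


$ ∈ FOLLOW(S). For each A -> αBβ: add FIRST(β)\{ε} to FOLLOW(B); if β nullable, add FOLLOW(A).
FOLLOW(S) = {$}


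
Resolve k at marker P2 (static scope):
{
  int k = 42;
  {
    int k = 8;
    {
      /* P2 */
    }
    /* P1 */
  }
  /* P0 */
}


P2's block does not declare k; resolves to the enclosing declaration at depth 1
k = 8


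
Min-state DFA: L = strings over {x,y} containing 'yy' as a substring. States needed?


KMP-style automaton: 2 progress states + 1 absorbing accept = 3
Minimal DFA: 3 states


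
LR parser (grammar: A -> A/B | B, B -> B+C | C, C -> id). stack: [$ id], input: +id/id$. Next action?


'id' on top is the handle for C -> id
Action: reduce (C -> id)


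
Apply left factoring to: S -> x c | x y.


Common prefix: 'x'
Factored: S -> x S', S' -> c | y


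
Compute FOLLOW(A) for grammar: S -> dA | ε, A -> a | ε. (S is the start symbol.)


$ ∈ FOLLOW(S). For each A -> αBβ: add FIRST(β)\{ε} to FOLLOW(B); if β nullable, add FOLLOW(A).
FOLLOW(A) = {$}


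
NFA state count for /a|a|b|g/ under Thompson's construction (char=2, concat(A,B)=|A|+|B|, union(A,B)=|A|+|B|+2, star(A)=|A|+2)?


Syntax tree has 4 char leaf(s), 3 union(s), 0 star(s)
chars contribute 4×2 = 8; each union adds +2; each star adds +2
Total: 8 + 6 + 0 = 14 states


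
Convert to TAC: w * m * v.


Break into single-operator statements:
t1 = w * m
t2 = t1 * v


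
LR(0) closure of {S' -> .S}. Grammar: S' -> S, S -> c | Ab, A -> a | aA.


Start: S' -> .S
For each item with dot before a nonterminal B, add B -> .γ for every B-production
Closure: [S' -> .S, S -> .c, S -> .Ab, A -> .a, A -> .aA]


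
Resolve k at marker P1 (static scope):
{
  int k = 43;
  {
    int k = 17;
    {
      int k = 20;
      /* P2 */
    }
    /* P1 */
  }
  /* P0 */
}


k declared in the same block as P1
k = 17


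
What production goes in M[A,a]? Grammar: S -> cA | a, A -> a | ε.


For [A, a]: 'a' ∈ FIRST(a)
Entry: A -> a


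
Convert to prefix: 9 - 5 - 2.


left-to-right (same/higher precedence on left): tree is (- (- 9 5) 2)
Prefix: - - 9 5 2


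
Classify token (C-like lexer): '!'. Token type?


Pattern: operator symbol
Type: OPERATOR


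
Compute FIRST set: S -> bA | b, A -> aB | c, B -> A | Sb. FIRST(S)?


Per alternative of S: FIRST(bA) = {b}; FIRST(b) = {b}
FIRST(S) = {b}


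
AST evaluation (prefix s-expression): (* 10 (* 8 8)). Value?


Evaluate inner: (* 8 8) = 64
Evaluate root: (* 10 64) = 640
Result: 640


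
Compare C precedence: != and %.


'%' is multiplicative (level 10); '!=' is equality (level 6)
Higher level binds tighter
'%' has higher precedence than '!='


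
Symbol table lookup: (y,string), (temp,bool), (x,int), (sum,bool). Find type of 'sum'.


Lookup 'sum' → type bool


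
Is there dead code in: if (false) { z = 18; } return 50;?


condition is constant false, so the whole block is unreachable
Dead: 'if (false) { z = 18; }'


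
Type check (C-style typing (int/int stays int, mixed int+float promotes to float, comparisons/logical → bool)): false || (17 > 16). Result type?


Operand types: bool || bool
Rule: logical operators take bool operands and yield bool
Result type: bool


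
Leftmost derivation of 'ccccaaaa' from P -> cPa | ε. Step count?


Derivation: P => cPa => ccPaa => cccPaaa => ccccPaaaa => ccccaaaa
Steps: 5


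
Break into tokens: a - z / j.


Scan left to right, longest-match per lexeme
Tokens: ID(a), OP(-), ID(z), OP(/), ID(j)


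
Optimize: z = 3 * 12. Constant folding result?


3 * 12 = 36 at compile time
Optimized: z = 36


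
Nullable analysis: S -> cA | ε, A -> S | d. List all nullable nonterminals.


A nonterminal is nullable iff some alternative derives ε (directly, or every symbol in it is nullable)
Nullable: {A, S}


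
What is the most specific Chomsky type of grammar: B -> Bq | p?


Left-linear: every RHS is a terminal or one nonterminal followed by a terminal
Classification: Type 3 (Regular)


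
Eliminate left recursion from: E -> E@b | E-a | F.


Left-recursive alternatives: E@b, E-a; non-recursive: F
Introduce E': E -> FE', E' -> @bE' | -aE' | ε


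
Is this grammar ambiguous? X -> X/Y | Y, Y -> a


precedence layered via separate nonterminal Y: deterministic
Unambiguous


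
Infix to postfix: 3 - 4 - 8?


Left to right (same or higher precedence on left)
Postfix: 3 4 - 8 -


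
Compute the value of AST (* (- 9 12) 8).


Evaluate inner: (- 9 12) = -3
Evaluate root: (* -3 8) = -24
Result: -24


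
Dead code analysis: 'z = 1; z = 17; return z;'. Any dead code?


first assignment to z is overwritten before any read
Dead: 'z = 1'


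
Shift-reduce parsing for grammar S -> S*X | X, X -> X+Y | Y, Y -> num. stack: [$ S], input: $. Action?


start symbol S on stack, input exhausted
Action: accept


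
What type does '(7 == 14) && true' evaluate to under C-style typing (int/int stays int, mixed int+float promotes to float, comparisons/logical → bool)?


Operand types: bool && bool
Rule: logical operators take bool operands and yield bool
Result type: bool


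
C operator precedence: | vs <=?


'<=' is relational (level 7); '|' is bitwise OR (level 3)
Higher level binds tighter
'<=' has higher precedence than '|'


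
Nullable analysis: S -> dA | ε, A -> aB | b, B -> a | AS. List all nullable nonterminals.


A nonterminal is nullable iff some alternative derives ε (directly, or every symbol in it is nullable)
Nullable: {S}


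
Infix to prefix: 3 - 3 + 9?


left-to-right (same/higher precedence on left): tree is (+ (- 3 3) 9)
Prefix: + - 3 3 9


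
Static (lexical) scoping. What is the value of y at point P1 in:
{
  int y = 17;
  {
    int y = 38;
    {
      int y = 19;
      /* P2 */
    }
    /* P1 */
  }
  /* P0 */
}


y declared in the same block as P1
y = 38


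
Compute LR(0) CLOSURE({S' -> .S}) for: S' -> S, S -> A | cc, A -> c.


Start: S' -> .S
For each item with dot before a nonterminal B, add B -> .γ for every B-production
Closure: [S' -> .S, S -> .A, S -> .cc, A -> .c]


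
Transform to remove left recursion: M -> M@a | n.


Left-recursive alternatives: M@a; non-recursive: n
Introduce M': M -> nM', M' -> @aM' | ε


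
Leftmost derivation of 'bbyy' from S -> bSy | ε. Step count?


Derivation: S => bSy => bbSyy => bbyy
Steps: 3


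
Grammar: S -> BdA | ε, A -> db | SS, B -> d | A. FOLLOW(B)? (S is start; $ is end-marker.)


$ ∈ FOLLOW(S). For each A -> αBβ: add FIRST(β)\{ε} to FOLLOW(B); if β nullable, add FOLLOW(A).
FOLLOW(B) = {d}


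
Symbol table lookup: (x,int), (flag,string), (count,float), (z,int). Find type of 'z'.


Lookup 'z' → type int


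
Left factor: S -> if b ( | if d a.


Common prefix: 'if'
Factored: S -> if S', S' -> b ( | d a


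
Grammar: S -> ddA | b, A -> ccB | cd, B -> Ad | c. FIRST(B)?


Per alternative of B: FIRST(Ad) = {c}; FIRST(c) = {c}
FIRST(B) = {c}


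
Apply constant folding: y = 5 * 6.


5 * 6 = 30 at compile time
Optimized: y = 30


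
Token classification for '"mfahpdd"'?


Pattern: double-quoted sequence
Type: STRING_LITERAL


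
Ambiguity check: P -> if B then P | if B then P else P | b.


dangling else: 'if B then if B then b else b' parses two ways
Ambiguous


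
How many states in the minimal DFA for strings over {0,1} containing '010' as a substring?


KMP-style automaton: 3 progress states + 1 absorbing accept = 4
Minimal DFA: 4 states


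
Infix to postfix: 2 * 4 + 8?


Left to right (same or higher precedence on left)
Postfix: 2 4 * 8 +


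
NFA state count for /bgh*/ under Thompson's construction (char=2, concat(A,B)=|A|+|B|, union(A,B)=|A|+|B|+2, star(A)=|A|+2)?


Syntax tree has 3 char leaf(s), 0 union(s), 1 star(s)
chars contribute 3×2 = 6; each union adds +2; each star adds +2
Total: 6 + 0 + 2 = 8 states


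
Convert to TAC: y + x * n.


Break into single-operator statements:
t1 = x * n
t2 = y + t1


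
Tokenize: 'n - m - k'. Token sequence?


Scan left to right, longest-match per lexeme
Tokens: ID(n), OP(-), ID(m), OP(-), ID(k)


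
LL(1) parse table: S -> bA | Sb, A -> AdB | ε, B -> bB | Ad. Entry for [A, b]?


For [A, b]: ε is nullable and 'b' ∈ FOLLOW(A)
Entry: A -> ε


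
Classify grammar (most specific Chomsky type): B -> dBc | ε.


Single nonterminal LHS, but d^n c^n is not regular
Classification: Type 2 (Context-Free)


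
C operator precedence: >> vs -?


'-' is additive (level 9); '>>' is shift (level 8)
Higher level binds tighter
'-' has higher precedence than '>>'


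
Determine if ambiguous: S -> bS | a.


right-linear, alternatives start with distinct terminals 'b' vs 'a': unique leftmost derivation
Unambiguous


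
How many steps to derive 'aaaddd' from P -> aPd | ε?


Derivation: P => aPd => aaPdd => aaaPddd => aaaddd
Steps: 4


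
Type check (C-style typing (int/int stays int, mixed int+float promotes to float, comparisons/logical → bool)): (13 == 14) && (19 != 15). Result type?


Operand types: bool && bool
Rule: logical operators take bool operands and yield bool
Result type: bool


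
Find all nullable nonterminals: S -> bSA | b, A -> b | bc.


A nonterminal is nullable iff some alternative derives ε (directly, or every symbol in it is nullable)
Nullable: {}


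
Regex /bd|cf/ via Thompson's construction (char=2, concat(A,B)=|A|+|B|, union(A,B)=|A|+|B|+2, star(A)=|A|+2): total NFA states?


Syntax tree has 4 char leaf(s), 1 union(s), 0 star(s)
chars contribute 4×2 = 8; each union adds +2; each star adds +2
Total: 8 + 2 + 0 = 10 states


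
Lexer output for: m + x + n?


Scan left to right, longest-match per lexeme
Tokens: ID(m), OP(+), ID(x), OP(+), ID(n)


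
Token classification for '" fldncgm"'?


Pattern: double-quoted sequence
Type: STRING_LITERAL


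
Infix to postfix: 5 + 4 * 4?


* has higher precedence, evaluate 4*4 first
Postfix: 5 4 4 * +


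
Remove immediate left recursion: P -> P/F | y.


Left-recursive alternatives: P/F; non-recursive: y
Introduce P': P -> yP', P' -> /FP' | ε


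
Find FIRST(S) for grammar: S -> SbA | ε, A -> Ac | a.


Per alternative of S: FIRST(SbA) = {b}; FIRST(ε) = {ε}
FIRST(S) = {b, ε}


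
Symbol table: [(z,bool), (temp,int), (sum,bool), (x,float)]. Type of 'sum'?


Lookup 'sum' → type bool


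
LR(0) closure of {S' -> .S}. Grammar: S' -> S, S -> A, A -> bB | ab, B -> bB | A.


Start: S' -> .S
For each item with dot before a nonterminal B, add B -> .γ for every B-production
Closure: [S' -> .S, S -> .A, A -> .bB, A -> .ab]


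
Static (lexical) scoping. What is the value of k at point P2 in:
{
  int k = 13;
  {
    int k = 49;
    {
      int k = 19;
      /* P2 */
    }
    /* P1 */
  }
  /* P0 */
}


k declared in the same block as P2
k = 19


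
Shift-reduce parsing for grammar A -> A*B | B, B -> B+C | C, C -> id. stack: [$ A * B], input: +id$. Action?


'+' can extend B; shift to build B -> B+C
Action: shift


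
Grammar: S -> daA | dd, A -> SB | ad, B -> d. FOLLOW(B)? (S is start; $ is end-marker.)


$ ∈ FOLLOW(S). For each A -> αBβ: add FIRST(β)\{ε} to FOLLOW(B); if β nullable, add FOLLOW(A).
FOLLOW(B) = {$, d}


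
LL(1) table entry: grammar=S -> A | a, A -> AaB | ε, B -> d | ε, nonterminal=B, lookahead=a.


For [B, a]: ε is nullable and 'a' ∈ FOLLOW(B)
Entry: B -> ε


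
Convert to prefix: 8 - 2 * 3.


'*' binds tighter: tree is (- 8 (* 2 3))
Prefix: - 8 * 2 3


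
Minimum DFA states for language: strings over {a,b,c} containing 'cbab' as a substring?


KMP-style automaton: 4 progress states + 1 absorbing accept = 5
Minimal DFA: 5 states


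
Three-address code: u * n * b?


Break into single-operator statements:
t1 = u * n
t2 = t1 * b


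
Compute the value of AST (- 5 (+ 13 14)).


Evaluate inner: (+ 13 14) = 27
Evaluate root: (- 5 27) = -22
Result: -22


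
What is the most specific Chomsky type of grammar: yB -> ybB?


LHS has context (more than one symbol) and |LHS| ≤ |RHS|
Classification: Type 1 (Context-Sensitive)


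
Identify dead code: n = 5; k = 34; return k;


n is assigned but never read
Dead: 'n = 5'


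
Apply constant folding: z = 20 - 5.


20 - 5 = 15 at compile time
Optimized: z = 15


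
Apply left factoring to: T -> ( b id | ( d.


Common prefix: '('
Factored: T -> ( T', T' -> b id | d


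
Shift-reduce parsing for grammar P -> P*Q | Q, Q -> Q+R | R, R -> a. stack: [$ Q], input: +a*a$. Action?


shift '+' to continue Q -> Q+R
Action: shift


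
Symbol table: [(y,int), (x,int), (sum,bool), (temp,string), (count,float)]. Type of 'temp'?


Lookup 'temp' → type string


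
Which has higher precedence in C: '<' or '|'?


'<' is relational (level 7); '|' is bitwise OR (level 3)
Higher level binds tighter
'<' has higher precedence than '|'


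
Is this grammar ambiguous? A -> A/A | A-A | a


'a/a-a' has two parse trees (no precedence encoded between / and -)
Ambiguous


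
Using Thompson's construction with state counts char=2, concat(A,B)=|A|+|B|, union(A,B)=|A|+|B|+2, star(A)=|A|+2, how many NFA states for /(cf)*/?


Syntax tree has 2 char leaf(s), 0 union(s), 1 star(s)
chars contribute 2×2 = 4; each union adds +2; each star adds +2
Total: 4 + 0 + 2 = 6 states


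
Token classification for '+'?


Pattern: operator symbol
Type: OPERATOR


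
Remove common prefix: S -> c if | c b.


Common prefix: 'c'
Factored: S -> c S', S' -> if | b


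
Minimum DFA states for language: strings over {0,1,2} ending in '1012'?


Track the longest suffix of input matching a prefix of '1012': 5 classes (prefixes of length 0..4)
Minimal DFA: 5 states


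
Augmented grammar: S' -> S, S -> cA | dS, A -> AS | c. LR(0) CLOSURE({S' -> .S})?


Start: S' -> .S
For each item with dot before a nonterminal B, add B -> .γ for every B-production
Closure: [S' -> .S, S -> .cA, S -> .dS]


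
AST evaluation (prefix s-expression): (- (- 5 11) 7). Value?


Evaluate inner: (- 5 11) = -6
Evaluate root: (- -6 7) = -13
Result: -13


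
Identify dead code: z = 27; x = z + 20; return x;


z is read by x's definition; x is returned
No dead code


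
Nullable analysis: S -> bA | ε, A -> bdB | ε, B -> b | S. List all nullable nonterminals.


A nonterminal is nullable iff some alternative derives ε (directly, or every symbol in it is nullable)
Nullable: {A, B, S}


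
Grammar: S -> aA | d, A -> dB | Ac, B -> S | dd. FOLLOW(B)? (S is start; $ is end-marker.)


$ ∈ FOLLOW(S). For each A -> αBβ: add FIRST(β)\{ε} to FOLLOW(B); if β nullable, add FOLLOW(A).
FOLLOW(B) = {$, c}


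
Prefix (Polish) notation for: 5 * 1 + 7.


left-to-right (same/higher precedence on left): tree is (+ (* 5 1) 7)
Prefix: + * 5 1 7


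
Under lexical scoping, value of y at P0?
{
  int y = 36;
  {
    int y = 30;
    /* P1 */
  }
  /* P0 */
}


y declared in the same block as P0
y = 36


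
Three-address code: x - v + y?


Break into single-operator statements:
t1 = x - v
t2 = t1 + y


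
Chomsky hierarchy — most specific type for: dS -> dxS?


LHS has context (more than one symbol) and |LHS| ≤ |RHS|
Classification: Type 1 (Context-Sensitive)


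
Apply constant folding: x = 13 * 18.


13 * 18 = 234 at compile time
Optimized: x = 234


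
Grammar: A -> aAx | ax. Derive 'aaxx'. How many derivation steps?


Derivation: A => aAx => aaxx
Steps: 2


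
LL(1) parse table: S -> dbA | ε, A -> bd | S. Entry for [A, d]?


For [A, d]: 'd' ∈ FIRST(S)
Entry: A -> S


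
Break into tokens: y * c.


Scan left to right, longest-match per lexeme
Tokens: ID(y), OP(*), ID(c)


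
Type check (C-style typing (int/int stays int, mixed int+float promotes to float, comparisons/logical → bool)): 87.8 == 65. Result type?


Operand types: float == int
Rule: comparison yields bool
Result type: bool


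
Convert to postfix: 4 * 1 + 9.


Left to right (same or higher precedence on left)
Postfix: 4 1 * 9 +


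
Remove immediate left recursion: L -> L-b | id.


Left-recursive alternatives: L-b; non-recursive: id
Introduce L': L -> idL', L' -> -bL' | ε


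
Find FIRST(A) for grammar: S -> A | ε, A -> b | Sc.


Per alternative of A: FIRST(b) = {b}; FIRST(Sc) = {b, c}
FIRST(A) = {b, c}


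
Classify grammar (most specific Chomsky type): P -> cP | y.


Right-linear: every RHS is a terminal or a terminal followed by one nonterminal
Classification: Type 3 (Regular)


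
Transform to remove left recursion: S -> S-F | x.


Left-recursive alternatives: S-F; non-recursive: x
Introduce S': S -> xS', S' -> -FS' | ε


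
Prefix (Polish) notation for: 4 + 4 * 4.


'*' binds tighter: tree is (+ 4 (* 4 4))
Prefix: + 4 * 4 4


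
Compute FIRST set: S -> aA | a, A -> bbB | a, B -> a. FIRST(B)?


Per alternative of B: FIRST(a) = {a}
FIRST(B) = {a}


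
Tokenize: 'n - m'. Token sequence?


Scan left to right, longest-match per lexeme
Tokens: ID(n), OP(-), ID(m)


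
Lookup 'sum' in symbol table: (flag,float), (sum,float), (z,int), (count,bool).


Lookup 'sum' → type float


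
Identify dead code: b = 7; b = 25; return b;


first assignment to b is overwritten before any read
Dead: 'b = 7'


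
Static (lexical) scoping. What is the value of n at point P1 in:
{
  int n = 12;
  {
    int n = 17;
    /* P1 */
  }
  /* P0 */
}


n declared in the same block as P1
n = 17


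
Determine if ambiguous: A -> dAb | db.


balanced d^n…b^n: each string has a unique parse
Unambiguous


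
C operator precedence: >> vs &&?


'>>' is shift (level 8); '&&' is logical AND (level 2)
Higher level binds tighter
'>>' has higher precedence than '&&'


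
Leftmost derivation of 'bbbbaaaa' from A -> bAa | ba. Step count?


Derivation: A => bAa => bbAaa => bbbAaaa => bbbbaaaa
Steps: 4


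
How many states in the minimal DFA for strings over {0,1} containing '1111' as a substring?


KMP-style automaton: 4 progress states + 1 absorbing accept = 5
Minimal DFA: 5 states


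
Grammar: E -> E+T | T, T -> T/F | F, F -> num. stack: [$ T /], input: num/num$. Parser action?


no handle; shift 'num'
Action: shift


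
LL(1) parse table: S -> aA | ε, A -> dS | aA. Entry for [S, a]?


For [S, a]: 'a' ∈ FIRST(aA)
Entry: S -> aA


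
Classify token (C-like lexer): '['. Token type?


Pattern: delimiter/punctuation
Type: PUNCTUATION


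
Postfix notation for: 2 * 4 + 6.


Left to right (same or higher precedence on left)
Postfix: 2 4 * 6 +


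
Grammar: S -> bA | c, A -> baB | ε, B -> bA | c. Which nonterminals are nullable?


A nonterminal is nullable iff some alternative derives ε (directly, or every symbol in it is nullable)
Nullable: {A}


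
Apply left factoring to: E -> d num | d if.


Common prefix: 'd'
Factored: E -> d E', E' -> num | if


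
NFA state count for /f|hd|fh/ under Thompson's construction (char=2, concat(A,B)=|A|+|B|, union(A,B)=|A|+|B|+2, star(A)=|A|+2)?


Syntax tree has 5 char leaf(s), 2 union(s), 0 star(s)
chars contribute 5×2 = 10; each union adds +2; each star adds +2
Total: 10 + 4 + 0 = 14 states


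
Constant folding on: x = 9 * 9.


9 * 9 = 81 at compile time
Optimized: x = 81


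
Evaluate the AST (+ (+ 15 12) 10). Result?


Evaluate inner: (+ 15 12) = 27
Evaluate root: (+ 27 10) = 37
Result: 37


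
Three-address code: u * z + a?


Break into single-operator statements:
t1 = u * z
t2 = t1 + a


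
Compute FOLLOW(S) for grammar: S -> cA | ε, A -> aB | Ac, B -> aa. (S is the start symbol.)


$ ∈ FOLLOW(S). For each A -> αBβ: add FIRST(β)\{ε} to FOLLOW(B); if β nullable, add FOLLOW(A).
FOLLOW(S) = {$}


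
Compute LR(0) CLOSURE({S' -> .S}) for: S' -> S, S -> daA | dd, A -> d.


Start: S' -> .S
For each item with dot before a nonterminal B, add B -> .γ for every B-production
Closure: [S' -> .S, S -> .daA, S -> .dd]


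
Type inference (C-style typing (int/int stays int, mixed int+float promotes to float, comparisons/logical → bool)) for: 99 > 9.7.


Operand types: int > float
Rule: comparison yields bool
Result type: bool


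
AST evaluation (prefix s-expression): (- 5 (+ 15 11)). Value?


Evaluate inner: (+ 15 11) = 26
Evaluate root: (- 5 26) = -21
Result: -21


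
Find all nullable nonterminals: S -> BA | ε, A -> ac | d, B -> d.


A nonterminal is nullable iff some alternative derives ε (directly, or every symbol in it is nullable)
Nullable: {S}


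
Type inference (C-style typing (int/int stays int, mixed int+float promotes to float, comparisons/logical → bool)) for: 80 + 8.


Operand types: int + int
Rule: mixed int/float promotes to float; int/int stays int
Result type: int


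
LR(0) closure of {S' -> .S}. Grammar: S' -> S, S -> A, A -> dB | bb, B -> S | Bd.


Start: S' -> .S
For each item with dot before a nonterminal B, add B -> .γ for every B-production
Closure: [S' -> .S, S -> .A, A -> .dB, A -> .bb]


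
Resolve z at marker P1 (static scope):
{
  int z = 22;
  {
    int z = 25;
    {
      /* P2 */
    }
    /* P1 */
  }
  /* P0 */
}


z declared in the same block as P1
z = 25


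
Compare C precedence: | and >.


'>' is relational (level 7); '|' is bitwise OR (level 3)
Higher level binds tighter
'>' has higher precedence than '|'


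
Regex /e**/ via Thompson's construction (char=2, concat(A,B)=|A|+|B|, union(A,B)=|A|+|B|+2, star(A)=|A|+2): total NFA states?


Syntax tree has 1 char leaf(s), 0 union(s), 2 star(s)
chars contribute 1×2 = 2; each union adds +2; each star adds +2
Total: 2 + 0 + 4 = 6 states


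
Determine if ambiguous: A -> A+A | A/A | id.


'id+id/id' has two parse trees (no precedence encoded between + and /)
Ambiguous


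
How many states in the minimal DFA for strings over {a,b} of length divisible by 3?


Track length mod 3: states 0..2, accept at 0
Minimal DFA: 3 states


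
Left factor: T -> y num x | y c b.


Common prefix: 'y'
Factored: T -> y T', T' -> num x | c b


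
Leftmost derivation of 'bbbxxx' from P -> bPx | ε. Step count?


Derivation: P => bPx => bbPxx => bbbPxxx => bbbxxx
Steps: 4


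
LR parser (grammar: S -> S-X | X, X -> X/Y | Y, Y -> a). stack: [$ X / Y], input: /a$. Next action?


handle 'X/Y' on top
Action: reduce (X -> X/Y)


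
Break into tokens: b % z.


Scan left to right, longest-match per lexeme
Tokens: ID(b), OP(%), ID(z)


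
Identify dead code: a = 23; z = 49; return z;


a is assigned but never read
Dead: 'a = 23'


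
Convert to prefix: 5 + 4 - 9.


left-to-right (same/higher precedence on left): tree is (- (+ 5 4) 9)
Prefix: - + 5 4 9


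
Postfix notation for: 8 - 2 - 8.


Left to right (same or higher precedence on left)
Postfix: 8 2 - 8 -


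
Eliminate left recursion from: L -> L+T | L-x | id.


Left-recursive alternatives: L+T, L-x; non-recursive: id
Introduce L': L -> idL', L' -> +TL' | -xL' | ε


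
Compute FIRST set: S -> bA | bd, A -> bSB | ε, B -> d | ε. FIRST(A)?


Per alternative of A: FIRST(bSB) = {b}; FIRST(ε) = {ε}
FIRST(A) = {b, ε}


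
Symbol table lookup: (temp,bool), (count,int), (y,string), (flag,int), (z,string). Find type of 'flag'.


Lookup 'flag' → type int


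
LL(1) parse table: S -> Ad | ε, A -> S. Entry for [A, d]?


For [A, d]: 'd' ∈ FIRST(S)
Entry: A -> S


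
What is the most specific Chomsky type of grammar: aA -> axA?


LHS has context (more than one symbol) and |LHS| ≤ |RHS|
Classification: Type 1 (Context-Sensitive)


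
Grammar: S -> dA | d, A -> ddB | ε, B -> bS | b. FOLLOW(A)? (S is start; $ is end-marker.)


$ ∈ FOLLOW(S). For each A -> αBβ: add FIRST(β)\{ε} to FOLLOW(B); if β nullable, add FOLLOW(A).
FOLLOW(A) = {$}


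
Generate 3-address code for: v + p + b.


Break into single-operator statements:
t1 = v + p
t2 = t1 + b


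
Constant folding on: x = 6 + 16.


6 + 16 = 22 at compile time
Optimized: x = 22


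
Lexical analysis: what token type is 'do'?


Pattern: reserved word
Type: KEYWORD


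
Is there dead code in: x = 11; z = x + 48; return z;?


x is read by z's definition; z is returned
No dead code


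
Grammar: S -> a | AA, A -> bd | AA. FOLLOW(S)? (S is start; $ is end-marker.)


$ ∈ FOLLOW(S). For each A -> αBβ: add FIRST(β)\{ε} to FOLLOW(B); if β nullable, add FOLLOW(A).
FOLLOW(S) = {$}


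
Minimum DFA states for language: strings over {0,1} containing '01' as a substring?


KMP-style automaton: 2 progress states + 1 absorbing accept = 3
Minimal DFA: 3 states


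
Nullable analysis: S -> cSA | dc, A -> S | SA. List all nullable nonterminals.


A nonterminal is nullable iff some alternative derives ε (directly, or every symbol in it is nullable)
Nullable: {}


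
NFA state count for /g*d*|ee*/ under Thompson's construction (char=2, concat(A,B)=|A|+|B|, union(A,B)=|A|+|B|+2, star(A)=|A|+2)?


Syntax tree has 4 char leaf(s), 1 union(s), 3 star(s)
chars contribute 4×2 = 8; each union adds +2; each star adds +2
Total: 8 + 2 + 6 = 16 states


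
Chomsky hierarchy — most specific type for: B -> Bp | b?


Left-linear: every RHS is a terminal or one nonterminal followed by a terminal
Classification: Type 3 (Regular)


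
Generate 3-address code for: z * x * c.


Break into single-operator statements:
t1 = z * x
t2 = t1 * c


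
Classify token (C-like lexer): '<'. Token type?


Pattern: operator symbol
Type: OPERATOR


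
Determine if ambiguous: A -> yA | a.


right-linear, alternatives start with distinct terminals 'y' vs 'a': unique leftmost derivation
Unambiguous


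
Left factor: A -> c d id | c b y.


Common prefix: 'c'
Factored: A -> c A', A' -> d id | b y


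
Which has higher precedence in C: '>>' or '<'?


'>>' is shift (level 8); '<' is relational (level 7)
Higher level binds tighter
'>>' has higher precedence than '<'


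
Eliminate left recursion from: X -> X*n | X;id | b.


Left-recursive alternatives: X*n, X;id; non-recursive: b
Introduce X': X -> bX', X' -> *nX' | ;idX' | ε


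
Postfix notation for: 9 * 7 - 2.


Left to right (same or higher precedence on left)
Postfix: 9 7 * 2 -


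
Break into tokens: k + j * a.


Scan left to right, longest-match per lexeme
Tokens: ID(k), OP(+), ID(j), OP(*), ID(a)


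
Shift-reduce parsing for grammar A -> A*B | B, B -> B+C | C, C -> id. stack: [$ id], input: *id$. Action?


'id' on top is the handle for C -> id
Action: reduce (C -> id)


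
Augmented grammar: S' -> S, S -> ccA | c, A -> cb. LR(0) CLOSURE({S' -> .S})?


Start: S' -> .S
For each item with dot before a nonterminal B, add B -> .γ for every B-production
Closure: [S' -> .S, S -> .ccA, S -> .c]


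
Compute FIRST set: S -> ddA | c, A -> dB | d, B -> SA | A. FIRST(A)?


Per alternative of A: FIRST(dB) = {d}; FIRST(d) = {d}
FIRST(A) = {d}


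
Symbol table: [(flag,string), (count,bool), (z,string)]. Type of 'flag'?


Lookup 'flag' → type string


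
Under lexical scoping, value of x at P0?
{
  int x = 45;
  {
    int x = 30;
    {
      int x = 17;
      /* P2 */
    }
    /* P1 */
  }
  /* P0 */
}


x declared in the same block as P0
x = 45


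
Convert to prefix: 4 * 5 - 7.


left-to-right (same/higher precedence on left): tree is (- (* 4 5) 7)
Prefix: - * 4 5 7


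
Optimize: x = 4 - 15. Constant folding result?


4 - 15 = -11 at compile time
Optimized: x = -11


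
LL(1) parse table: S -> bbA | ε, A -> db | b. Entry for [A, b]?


For [A, b]: 'b' ∈ FIRST(b)
Entry: A -> b


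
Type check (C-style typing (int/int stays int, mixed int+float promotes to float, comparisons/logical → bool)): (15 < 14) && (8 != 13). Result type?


Operand types: bool && bool
Rule: logical operators take bool operands and yield bool
Result type: bool


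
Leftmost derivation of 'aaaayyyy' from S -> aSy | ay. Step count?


Derivation: S => aSy => aaSyy => aaaSyyy => aaaayyyy
Steps: 4


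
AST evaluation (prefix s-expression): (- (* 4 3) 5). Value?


Evaluate inner: (* 4 3) = 12
Evaluate root: (- 12 5) = 7
Result: 7


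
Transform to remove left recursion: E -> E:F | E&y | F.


Left-recursive alternatives: E:F, E&y; non-recursive: F
Introduce E': E -> FE', E' -> :FE' | &yE' | ε


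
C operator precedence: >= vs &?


'>=' is relational (level 7); '&' is bitwise AND (level 5)
Higher level binds tighter
'>=' has higher precedence than '&'


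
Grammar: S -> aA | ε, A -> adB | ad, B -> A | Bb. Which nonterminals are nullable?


A nonterminal is nullable iff some alternative derives ε (directly, or every symbol in it is nullable)
Nullable: {S}


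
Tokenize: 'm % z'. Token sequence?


Scan left to right, longest-match per lexeme
Tokens: ID(m), OP(%), ID(z)


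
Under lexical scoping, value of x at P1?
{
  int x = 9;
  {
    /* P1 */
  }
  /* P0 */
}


P1's block does not declare x; resolves to the enclosing declaration at depth 0
x = 9


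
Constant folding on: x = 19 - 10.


19 - 10 = 9 at compile time
Optimized: x = 9


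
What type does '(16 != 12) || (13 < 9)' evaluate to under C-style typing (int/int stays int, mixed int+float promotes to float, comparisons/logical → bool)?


Operand types: bool || bool
Rule: logical operators take bool operands and yield bool
Result type: bool


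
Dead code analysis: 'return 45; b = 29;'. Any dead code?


statement follows a return and is unreachable
Dead: 'b = 29'


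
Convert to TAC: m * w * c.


Break into single-operator statements:
t1 = m * w
t2 = t1 * c


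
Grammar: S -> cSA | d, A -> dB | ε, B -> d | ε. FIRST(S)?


Per alternative of S: FIRST(cSA) = {c}; FIRST(d) = {d}
FIRST(S) = {c, d}


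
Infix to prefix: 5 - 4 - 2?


left-to-right (same/higher precedence on left): tree is (- (- 5 4) 2)
Prefix: - - 5 4 2


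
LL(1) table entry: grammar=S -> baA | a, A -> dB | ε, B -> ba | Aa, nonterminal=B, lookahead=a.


For [B, a]: 'a' ∈ FIRST(Aa)
Entry: B -> Aa


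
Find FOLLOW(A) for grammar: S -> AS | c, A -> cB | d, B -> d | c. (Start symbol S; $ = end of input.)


$ ∈ FOLLOW(S). For each A -> αBβ: add FIRST(β)\{ε} to FOLLOW(B); if β nullable, add FOLLOW(A).
FOLLOW(A) = {c, d}
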